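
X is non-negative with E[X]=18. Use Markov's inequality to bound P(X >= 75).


Markov: P(X >= a) <= E[X]/a
P(X >= 75) <= 18/75 = 6/25

6/25


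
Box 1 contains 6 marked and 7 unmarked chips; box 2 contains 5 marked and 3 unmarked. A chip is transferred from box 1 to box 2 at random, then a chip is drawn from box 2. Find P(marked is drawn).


P(transfer marked) = 6/13; P(transfer unmarked) = 7/13
If marked transferred: Urn II has 6 marked of 9, so P(marked|marked moved) = 2/3
If unmarked transferred: Urn II has 5 marked of 9, so P(marked|unmarked moved) = 5/9
By total probability: P(marked) = 6/13*2/3 + 7/13*5/9 = 71/117

71/117


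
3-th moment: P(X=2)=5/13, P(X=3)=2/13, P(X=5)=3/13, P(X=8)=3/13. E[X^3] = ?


E[X^3] = sum(x^3 * P(x))
= 8*5/13 + 27*2/13 + 125*3/13 + 512*3/13
= 2005/13

2005/13


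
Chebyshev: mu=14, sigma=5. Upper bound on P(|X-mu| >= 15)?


k = 15/5 = 3
Chebyshev: P(|X-mu| >= k*sigma) <= 1/k^2 = 1/3^2 = 1/9

1/9


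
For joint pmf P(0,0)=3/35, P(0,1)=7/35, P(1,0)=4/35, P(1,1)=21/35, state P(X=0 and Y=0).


Read from table: P(X=0, Y=0) = 3/35

3/35


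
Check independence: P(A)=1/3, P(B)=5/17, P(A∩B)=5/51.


P(A)*P(B) = 1/3*5/17 = 5/51
P(A∩B) = 5/51, which equals P(A)P(B), so independent

Yes, A and B are independent


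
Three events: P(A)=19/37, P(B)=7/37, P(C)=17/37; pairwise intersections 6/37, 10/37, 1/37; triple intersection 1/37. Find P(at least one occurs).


P(A∪B∪C) = P(A)+P(B)+P(C) - P(AB)-P(AC)-P(BC) + P(ABC)
= 19/37+7/37+17/37 - 6/37-10/37-1/37 + 1/37
= 27/37

27/37


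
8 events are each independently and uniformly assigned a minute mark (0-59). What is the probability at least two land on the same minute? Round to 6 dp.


P(all different) = prod((60-i)/60 for i=0..7) = 0.614209
P(at least one match) = 1 - 0.614209 = 0.385791

0.385791


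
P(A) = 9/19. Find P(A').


P(A') = 1 - P(A) = 1 - 9/19 = 10/19

10/19


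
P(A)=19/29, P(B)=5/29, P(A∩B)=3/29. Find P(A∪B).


P(A∪B) = P(A) + P(B) - P(A∩B)
= 19/29 + 5/29 - 3/29 = 21/29

21/29


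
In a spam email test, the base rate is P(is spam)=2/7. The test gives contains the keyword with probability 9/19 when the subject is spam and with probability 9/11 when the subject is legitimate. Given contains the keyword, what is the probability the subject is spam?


P(A) = P(A|B)P(B) + P(A|B')P(B') = 9/19*2/7 + 9/11*5/7 = 1053/1463
P(B|A) = P(A|B)P(B)/P(A) = (18/133)/(1053/1463) = 22/117

22/117


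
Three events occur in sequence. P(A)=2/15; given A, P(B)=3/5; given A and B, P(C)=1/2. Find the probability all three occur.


P(A∩B∩C) = P(A) * P(B|A) * P(C|A∩B)
= 2/15 * 3/5 * 1/2
= 2/25 * 1/2 = 1/25

1/25


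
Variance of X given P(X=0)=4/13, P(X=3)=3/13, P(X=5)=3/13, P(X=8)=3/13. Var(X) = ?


E[X] = 48/13, E[X^2] = 294/13
Var(X) = E[X^2] - (E[X])^2 = 294/13 - (48/13)^2 = 1518/169

1518/169


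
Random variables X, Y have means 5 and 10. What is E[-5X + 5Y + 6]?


E[-5X + 5Y + 6] = -5*E[X] + 5*E[Y] + 6
= (-5)*(5) + (5)*(10) + (6)
= -25 + 50 + 6 = 31

31


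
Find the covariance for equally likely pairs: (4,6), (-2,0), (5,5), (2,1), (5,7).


E[X]=14/5, E[Y]=19/5, E[XY]=86/5
Cov(X,Y) = E[XY] - E[X]E[Y] = 86/5 - 14/5*19/5 = 164/25

164/25


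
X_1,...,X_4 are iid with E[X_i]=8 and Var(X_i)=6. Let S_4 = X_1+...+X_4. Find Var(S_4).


By independence, Var(S_n) = n*Var(X_1) = 4*6 = 24

24


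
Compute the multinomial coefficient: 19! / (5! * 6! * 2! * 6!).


19! = 121645100408832000
Denominator: 5!=120 * 6!=720 * 2!=2 * 6!=720
Coefficient = 121645100408832000 / 124416000 = 977728752

977728752


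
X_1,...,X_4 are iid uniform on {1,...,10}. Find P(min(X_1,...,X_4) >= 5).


P(min >= 5) = P(all X_i >= 5) = (P(X_1 >= 5))^4
= (6/10)^4 = (3/5)^4 = 81/625

81/625


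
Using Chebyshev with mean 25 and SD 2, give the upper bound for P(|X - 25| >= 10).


k = 10/2 = 5
Chebyshev: P(|X-mu| >= k*sigma) <= 1/k^2 = 1/5^2 = 1/25

1/25


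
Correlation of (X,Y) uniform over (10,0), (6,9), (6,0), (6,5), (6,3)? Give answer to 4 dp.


Cov(X,Y) = -2.7200, Var(X) = 2.5600, Var(Y) = 11.4400
rho = Cov/(sqrt(VarX)*sqrt(VarY)) = -0.5026

-0.5026


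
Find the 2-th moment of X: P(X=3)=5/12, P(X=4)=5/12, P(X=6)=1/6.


E[X^2] = sum(x^2 * P(x))
= 9*5/12 + 16*5/12 + 36*1/6
= 197/12

197/12


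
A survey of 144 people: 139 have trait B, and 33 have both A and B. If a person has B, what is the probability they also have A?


P(A|B) = P(A∩B)/P(B) = (33/144)/(139/144) = 33/139

33/139


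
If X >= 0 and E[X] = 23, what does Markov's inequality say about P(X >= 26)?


Markov: P(X >= a) <= E[X]/a
P(X >= 26) <= 23/26

23/26


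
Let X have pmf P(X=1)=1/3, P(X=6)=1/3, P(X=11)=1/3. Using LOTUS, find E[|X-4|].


E[|X-4|] = sum(g(x)*P(x))
= 3*1/3 + 2*1/3 + 7*1/3
= 4

4


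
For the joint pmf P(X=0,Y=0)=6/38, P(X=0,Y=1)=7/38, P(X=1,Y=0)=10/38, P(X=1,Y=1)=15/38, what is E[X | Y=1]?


P(Y=1) = 22/38
E[X|Y=1] = (0*7 + 1*15)/22 = 15/22

15/22


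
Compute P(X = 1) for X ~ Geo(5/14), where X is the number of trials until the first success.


P(X=1) = (1-p)^0 * p = (9/14)^0 * 5/14
= 1 * 5/14 = 5/14

5/14


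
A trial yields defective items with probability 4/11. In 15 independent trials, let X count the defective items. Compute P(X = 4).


P(X=4) = C(15,4) * p^4 * (1-p)^11
= 1365 * 256/14641 * 1977326743/285311670611
= 690957057073920/4177248169415651

690957057073920/4177248169415651


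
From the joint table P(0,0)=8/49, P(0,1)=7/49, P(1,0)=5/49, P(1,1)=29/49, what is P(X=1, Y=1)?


Read from table: P(X=1, Y=1) = 29/49

29/49


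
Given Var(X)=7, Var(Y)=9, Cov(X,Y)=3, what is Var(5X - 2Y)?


Var(5X - 2Y) = 5^2*Var(X) + (-2)^2*Var(Y) + 2*5*(-2)*Cov(X,Y)
= 25*7 + 4*9 - 20*3
= 175 + 36 - 60 = 151

151


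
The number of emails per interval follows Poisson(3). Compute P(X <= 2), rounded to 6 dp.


P(X<=2) = e^(-3)*3^0/0! + e^(-3)*3^1/1! + e^(-3)*3^2/2!
≈ 0.0497870684 + 0.1493612051 + 0.2240418077
= 0.4231900812
≈ 0.423190

0.423190


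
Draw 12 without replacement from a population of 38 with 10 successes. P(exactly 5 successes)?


P(X=5) = C(10,5)*C(28,7) / C(38,12)
= 252*1184040 / 2707475148
= 298378080/2707475148 = 1184040/10743949

1184040/10743949


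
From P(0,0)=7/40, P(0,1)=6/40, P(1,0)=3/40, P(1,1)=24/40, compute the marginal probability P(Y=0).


P(Y=0) = P(0,0)+P(1,0) = 7/40 + 3/40 = 10/40 = 1/4

1/4


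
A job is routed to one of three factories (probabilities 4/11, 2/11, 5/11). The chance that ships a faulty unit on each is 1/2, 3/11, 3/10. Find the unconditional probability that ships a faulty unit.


P(A) = P(A|B1)P(B1) + P(A|B2)P(B2) + P(A|B3)P(B3)
= 1/2*4/11 + 3/11*2/11 + 3/10*5/11
= 2/11 + 6/121 + 3/22 = 89/242

89/242


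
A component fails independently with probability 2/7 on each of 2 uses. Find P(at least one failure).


P(at least one) = 1 - P(none)
P(none) = (1 - 2/7)^2 = (5/7)^2 = 25/49
P(at least one) = 1 - 25/49 = 24/49

24/49


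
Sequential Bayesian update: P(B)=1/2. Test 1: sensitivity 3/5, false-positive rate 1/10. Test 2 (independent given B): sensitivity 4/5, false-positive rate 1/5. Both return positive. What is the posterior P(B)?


After test 1: P(+) = 3/5*1/2 + 1/10*1/2 = 7/20
P(B|+) = (3/10)/(7/20) = 6/7
After test 2 (use post1 as new prior): P(+) = 4/5*6/7 + 1/5*1/7 = 5/7
P(B|+,+) = (24/35)/(5/7) = 24/25

24/25


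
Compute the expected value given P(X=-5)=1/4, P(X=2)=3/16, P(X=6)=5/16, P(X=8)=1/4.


E[X] = sum(x * P(x))
= -5*1/4 + 2*3/16 + 6*5/16 + 8*1/4
= 3

3


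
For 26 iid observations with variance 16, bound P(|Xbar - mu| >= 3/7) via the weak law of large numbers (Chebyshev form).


Var(Xbar) = Var(X)/n = 16/26
Chebyshev: P(|Xbar-mu| >= 3/7) <= Var(Xbar)/(3/7)^2 = (8/13)/(9/49) = 392/117
Bound exceeds 1, so trivial bound: 1

1


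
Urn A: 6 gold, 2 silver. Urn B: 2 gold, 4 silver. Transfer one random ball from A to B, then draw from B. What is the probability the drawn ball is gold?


P(transfer gold) = 6/8 = 3/4; P(transfer silver) = 1/4
If gold transferred: Urn II has 3 gold of 7, so P(gold|gold moved) = 3/7
If silver transferred: Urn II has 2 gold of 7, so P(gold|silver moved) = 2/7
By total probability: P(gold) = 3/4*3/7 + 1/4*2/7 = 11/28

11/28


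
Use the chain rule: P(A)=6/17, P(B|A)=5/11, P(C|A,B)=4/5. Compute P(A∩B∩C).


P(A∩B∩C) = P(A) * P(B|A) * P(C|A∩B)
= 6/17 * 5/11 * 4/5
= 30/187 * 4/5 = 24/187

24/187


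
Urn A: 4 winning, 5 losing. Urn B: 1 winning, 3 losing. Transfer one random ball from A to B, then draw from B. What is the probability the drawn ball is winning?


P(transfer winning) = 4/9; P(transfer losing) = 5/9
If winning transferred: Urn II has 2 winning of 5, so P(winning|winning moved) = 2/5
If losing transferred: Urn II has 1 winning of 5, so P(winning|losing moved) = 1/5
By total probability: P(winning) = 4/9*2/5 + 5/9*1/5 = 13/45

13/45


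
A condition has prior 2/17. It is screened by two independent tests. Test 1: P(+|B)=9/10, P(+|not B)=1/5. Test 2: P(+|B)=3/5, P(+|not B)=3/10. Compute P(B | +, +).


After test 1: P(+) = 9/10*2/17 + 1/5*15/17 = 24/85
P(B|+) = (9/85)/(24/85) = 3/8
After test 2 (use post1 as new prior): P(+) = 3/5*3/8 + 3/10*5/8 = 33/80
P(B|+,+) = (9/40)/(33/80) = 6/11

6/11


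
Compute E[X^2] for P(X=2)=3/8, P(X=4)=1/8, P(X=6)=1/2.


E[X^2] = sum(g(x)*P(x))
= 4*3/8 + 16*1/8 + 36*1/2
= 43/2

43/2


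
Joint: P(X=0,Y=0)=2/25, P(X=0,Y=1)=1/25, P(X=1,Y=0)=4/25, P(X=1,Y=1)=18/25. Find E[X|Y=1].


P(Y=1) = 19/25
E[X|Y=1] = (0*1 + 1*18)/19 = 18/19

18/19


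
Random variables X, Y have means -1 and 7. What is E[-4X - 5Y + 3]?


E[-4X - 5Y + 3] = -4*E[X] - 5*E[Y] + 3
= (-4)*(-1) + (-5)*(7) + (3)
= 4 - 35 + 3 = -28

-28


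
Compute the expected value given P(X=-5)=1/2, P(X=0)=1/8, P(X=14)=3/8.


E[X] = sum(x * P(x))
= -5*1/2 + 0*1/8 + 14*3/8
= 11/4

11/4


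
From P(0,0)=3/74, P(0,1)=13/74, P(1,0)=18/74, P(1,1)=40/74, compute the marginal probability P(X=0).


P(X=0) = P(0,0)+P(0,1) = 3/74 + 13/74 = 16/74 = 8/37

8/37


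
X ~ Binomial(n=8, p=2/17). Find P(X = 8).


P(X=8) = C(8,8) * p^8 * (1-p)^0
= 1 * 256/6975757441 * 1
= 256/6975757441

256/6975757441


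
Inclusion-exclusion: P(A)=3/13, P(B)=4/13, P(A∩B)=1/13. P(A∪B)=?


P(A∪B) = P(A) + P(B) - P(A∩B)
= 3/13 + 4/13 - 1/13 = 6/13

6/13


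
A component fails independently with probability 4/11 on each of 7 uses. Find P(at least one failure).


P(at least one) = 1 - P(none)
P(none) = (1 - 4/11)^7 = (7/11)^7 = 823543/19487171
P(at least one) = 1 - 823543/19487171 = 18663628/19487171

18663628/19487171


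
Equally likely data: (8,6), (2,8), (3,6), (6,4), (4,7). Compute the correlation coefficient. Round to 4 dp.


Cov(X,Y) = -1.7200, Var(X) = 4.6400, Var(Y) = 1.7600
rho = Cov/(sqrt(VarX)*sqrt(VarY)) = -0.6019

-0.6019


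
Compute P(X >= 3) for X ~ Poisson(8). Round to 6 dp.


P(X>=3) = 1 - P(X<=2) = 1 - (e^(-8)*8^0/0! + e^(-8)*8^1/1! + e^(-8)*8^2/2!)
≈ 1 - (0.0003354626 + 0.0026837010 + 0.0107348041)
= 1 - 0.0137539677 = 0.9862460323
≈ 0.986246

0.986246


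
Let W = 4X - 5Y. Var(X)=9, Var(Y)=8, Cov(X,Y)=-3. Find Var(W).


Var(4X - 5Y) = 4^2*Var(X) + (-5)^2*Var(Y) + 2*4*(-5)*Cov(X,Y)
= 16*9 + 25*8 - 40*(-3)
= 144 + 200 + 120 = 464

464


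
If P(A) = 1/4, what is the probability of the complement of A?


P(A') = 1 - P(A) = 1 - 1/4 = 3/4

3/4


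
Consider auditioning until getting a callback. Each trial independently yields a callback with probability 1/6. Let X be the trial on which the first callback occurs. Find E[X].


For geometric (trials until first success), E[X] = 1/p = 1/(1/6) = 6

6


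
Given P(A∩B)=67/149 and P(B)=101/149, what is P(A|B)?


P(A|B) = P(A∩B)/P(B) = (67/149)/(101/149) = 67/101

67/101


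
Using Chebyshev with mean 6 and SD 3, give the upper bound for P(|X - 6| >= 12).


k = 12/3 = 4
Chebyshev: P(|X-mu| >= k*sigma) <= 1/k^2 = 1/4^2 = 1/16

1/16


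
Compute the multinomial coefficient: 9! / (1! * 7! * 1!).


9! = 362880
Denominator: 1!=1 * 7!=5040 * 1!=1
Coefficient = 362880 / 5040 = 72

72


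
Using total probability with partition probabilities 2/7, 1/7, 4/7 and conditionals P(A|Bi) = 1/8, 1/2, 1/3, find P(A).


P(A) = P(A|B1)P(B1) + P(A|B2)P(B2) + P(A|B3)P(B3)
= 1/8*2/7 + 1/2*1/7 + 1/3*4/7
= 1/28 + 1/14 + 4/21 = 25/84

25/84


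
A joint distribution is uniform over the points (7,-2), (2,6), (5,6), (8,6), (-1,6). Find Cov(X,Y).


E[X]=21/5, E[Y]=22/5, E[XY]=14
Cov(X,Y) = E[XY] - E[X]E[Y] = 14 - 21/5*22/5 = -112/25

-112/25


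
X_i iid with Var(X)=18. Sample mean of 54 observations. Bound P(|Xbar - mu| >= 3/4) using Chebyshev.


Var(Xbar) = Var(X)/n = 18/54
Chebyshev: P(|Xbar-mu| >= 3/4) <= Var(Xbar)/(3/4)^2 = (1/3)/(9/16) = 16/27

16/27


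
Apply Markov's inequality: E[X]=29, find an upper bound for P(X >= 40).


Markov: P(X >= a) <= E[X]/a
P(X >= 40) <= 29/40

29/40


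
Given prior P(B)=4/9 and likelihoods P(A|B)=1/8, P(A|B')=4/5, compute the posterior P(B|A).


P(A) = P(A|B)P(B) + P(A|B')P(B') = 1/8*4/9 + 4/5*5/9 = 1/2
P(B|A) = P(A|B)P(B)/P(A) = (1/18)/(1/2) = 1/9

1/9


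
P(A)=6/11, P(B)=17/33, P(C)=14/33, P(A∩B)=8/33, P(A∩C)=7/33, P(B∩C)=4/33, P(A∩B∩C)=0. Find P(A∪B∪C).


P(A∪B∪C) = P(A)+P(B)+P(C) - P(AB)-P(AC)-P(BC) + P(ABC)
= 6/11+17/33+14/33 - 8/33-7/33-4/33 + 0
= 10/11

10/11


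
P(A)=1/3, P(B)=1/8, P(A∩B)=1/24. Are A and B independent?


P(A)*P(B) = 1/3*1/8 = 1/24
P(A∩B) = 1/24, which equals P(A)P(B), so independent

Yes, A and B are independent


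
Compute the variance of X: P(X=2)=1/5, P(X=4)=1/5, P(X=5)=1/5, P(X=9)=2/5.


E[X] = 29/5, E[X^2] = 207/5
Var(X) = E[X^2] - (E[X])^2 = 207/5 - (29/5)^2 = 194/25

194/25


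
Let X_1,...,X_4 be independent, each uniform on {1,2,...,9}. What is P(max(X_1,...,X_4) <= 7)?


P(max <= 7) = P(all X_i <= 7) = (P(X_1 <= 7))^4
= (7/9)^4 = 2401/6561

2401/6561


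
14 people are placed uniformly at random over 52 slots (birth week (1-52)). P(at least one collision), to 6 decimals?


P(all different) = prod((52-i)/52 for i=0..13) = 0.145909
P(at least one match) = 1 - 0.145909 = 0.854091

0.854091


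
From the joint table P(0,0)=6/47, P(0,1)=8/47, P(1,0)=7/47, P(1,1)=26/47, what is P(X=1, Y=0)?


Read from table: P(X=1, Y=0) = 7/47

7/47


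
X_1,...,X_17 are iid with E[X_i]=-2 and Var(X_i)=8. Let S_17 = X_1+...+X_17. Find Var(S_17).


By independence, Var(S_n) = n*Var(X_1) = 17*8 = 136

136


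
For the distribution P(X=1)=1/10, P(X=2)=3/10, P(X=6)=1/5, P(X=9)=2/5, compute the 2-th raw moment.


E[X^2] = sum(x^2 * P(x))
= 1*1/10 + 4*3/10 + 36*1/5 + 81*2/5
= 409/10

409/10


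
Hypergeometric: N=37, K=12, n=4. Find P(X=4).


P(X=4) = C(12,4)*C(25,0) / C(37,4)
= 495*1 / 66045
= 495/66045 = 33/4403

33/4403


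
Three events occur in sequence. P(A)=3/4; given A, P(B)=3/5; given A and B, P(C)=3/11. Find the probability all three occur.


P(A∩B∩C) = P(A) * P(B|A) * P(C|A∩B)
= 3/4 * 3/5 * 3/11
= 9/20 * 3/11 = 27/220

27/220


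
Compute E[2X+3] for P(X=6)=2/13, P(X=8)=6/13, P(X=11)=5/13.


E[2X+3] = sum(g(x)*P(x))
= 15*2/13 + 19*6/13 + 25*5/13
= 269/13

269/13


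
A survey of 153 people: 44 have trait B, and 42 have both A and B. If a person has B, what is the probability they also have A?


P(A|B) = P(A∩B)/P(B) = (42/153)/(44/153) = 42/44 = 21/22

21/22


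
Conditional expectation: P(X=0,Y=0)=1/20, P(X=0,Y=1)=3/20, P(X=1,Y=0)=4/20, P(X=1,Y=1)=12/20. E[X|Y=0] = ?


P(Y=0) = 5/20
E[X|Y=0] = (0*1 + 1*4)/5 = 4/5

4/5


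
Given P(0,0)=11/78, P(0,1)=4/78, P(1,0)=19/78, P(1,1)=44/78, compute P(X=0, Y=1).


Read from table: P(X=0, Y=1) = 4/78 = 2/39

2/39


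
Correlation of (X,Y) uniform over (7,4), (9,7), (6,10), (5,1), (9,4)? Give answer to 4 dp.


Cov(X,Y) = 0.9600, Var(X) = 2.5600, Var(Y) = 9.3600
rho = Cov/(sqrt(VarX)*sqrt(VarY)) = 0.1961

0.1961


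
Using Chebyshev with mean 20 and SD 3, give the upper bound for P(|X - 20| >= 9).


k = 9/3 = 3
Chebyshev: P(|X-mu| >= k*sigma) <= 1/k^2 = 1/3^2 = 1/9

1/9


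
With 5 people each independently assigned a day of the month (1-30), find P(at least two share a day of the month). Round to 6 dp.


P(all different) = prod((30-i)/30 for i=0..4) = 0.703733
P(at least one match) = 1 - 0.703733 = 0.296267

0.296267


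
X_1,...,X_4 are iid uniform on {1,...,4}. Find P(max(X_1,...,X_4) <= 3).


P(max <= 3) = P(all X_i <= 3) = (P(X_1 <= 3))^4
= (3/4)^4 = 81/256

81/256


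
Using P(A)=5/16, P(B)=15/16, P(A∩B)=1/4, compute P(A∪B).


P(A∪B) = P(A) + P(B) - P(A∩B)
= 5/16 + 15/16 - 1/4 = 1

1


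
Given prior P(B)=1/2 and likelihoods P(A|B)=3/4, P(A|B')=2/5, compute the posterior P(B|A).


P(A) = P(A|B)P(B) + P(A|B')P(B') = 3/4*1/2 + 2/5*1/2 = 23/40
P(B|A) = P(A|B)P(B)/P(A) = (3/8)/(23/40) = 15/23

15/23


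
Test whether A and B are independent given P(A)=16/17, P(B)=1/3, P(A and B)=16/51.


P(A)*P(B) = 16/17*1/3 = 16/51
P(A∩B) = 16/51, which equals P(A)P(B), so independent

Yes, A and B are independent


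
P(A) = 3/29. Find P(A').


P(A') = 1 - P(A) = 1 - 3/29 = 26/29

26/29


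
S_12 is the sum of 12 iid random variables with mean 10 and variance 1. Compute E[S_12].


E[S_n] = n*E[X_1] = 12*10 = 120

120


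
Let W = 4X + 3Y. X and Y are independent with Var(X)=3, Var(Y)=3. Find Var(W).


Independence => Cov(X,Y)=0
Var(4X + 3Y) = 4^2*Var(X) + 3^2*Var(Y)
= 16*3 + 9*3 = 75

75


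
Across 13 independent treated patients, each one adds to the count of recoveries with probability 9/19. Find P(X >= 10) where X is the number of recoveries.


P(X>=10) = P(X=10) + P(X=11) + P(X=12) + P(X=13)
= 997220338686000/42052983462257059 + 244772264950200/42052983462257059 + 36715839742530/42052983462257059 + 2541865828329/42052983462257059
= 1281250309207059/42052983462257059

1281250309207059/42052983462257059


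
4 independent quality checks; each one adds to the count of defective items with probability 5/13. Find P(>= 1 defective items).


P(at least one) = 1 - P(none)
P(none) = (1 - 5/13)^4 = (8/13)^4 = 4096/28561
P(at least one) = 1 - 4096/28561 = 24465/28561

24465/28561


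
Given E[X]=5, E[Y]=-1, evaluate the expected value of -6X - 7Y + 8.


E[-6X - 7Y + 8] = -6*E[X] - 7*E[Y] + 8
= (-6)*(5) + (-7)*(-1) + (8)
= -30 + 7 + 8 = -15

-15


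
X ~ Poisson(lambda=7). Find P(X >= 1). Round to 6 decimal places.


P(X>=1) = 1 - P(X<=0) = 1 - (e^(-7)*7^0/0!)
≈ 1 - 0.0009118820 = 0.9990881180
≈ 0.999088

0.999088


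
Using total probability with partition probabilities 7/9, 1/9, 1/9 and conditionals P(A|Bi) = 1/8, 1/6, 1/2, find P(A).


P(A) = P(A|B1)P(B1) + P(A|B2)P(B2) + P(A|B3)P(B3)
= 1/8*7/9 + 1/6*1/9 + 1/2*1/9
= 7/72 + 1/54 + 1/18 = 37/216

37/216


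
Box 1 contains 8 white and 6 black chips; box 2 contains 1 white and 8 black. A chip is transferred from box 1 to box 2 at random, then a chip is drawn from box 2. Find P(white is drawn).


P(transfer white) = 8/14 = 4/7; P(transfer black) = 3/7
If white transferred: Urn II has 2 white of 10, so P(white|white moved) = 1/5
If black transferred: Urn II has 1 white of 10, so P(white|black moved) = 1/10
By total probability: P(white) = 4/7*1/5 + 3/7*1/10 = 11/70

11/70


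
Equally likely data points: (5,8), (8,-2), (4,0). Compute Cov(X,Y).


E[X]=17/3, E[Y]=2, E[XY]=8
Cov(X,Y) = E[XY] - E[X]E[Y] = 8 - 17/3*2 = -10/3

-10/3


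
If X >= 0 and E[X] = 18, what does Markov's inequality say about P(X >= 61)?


Markov: P(X >= a) <= E[X]/a
P(X >= 61) <= 18/61

18/61


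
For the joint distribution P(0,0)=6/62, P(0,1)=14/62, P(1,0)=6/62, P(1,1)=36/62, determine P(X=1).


P(X=1) = P(1,0)+P(1,1) = 6/62 + 36/62 = 42/62 = 21/31

21/31


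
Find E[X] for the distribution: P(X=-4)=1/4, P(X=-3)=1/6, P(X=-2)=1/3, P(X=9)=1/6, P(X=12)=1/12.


E[X] = sum(x * P(x))
= -4*1/4 - 3*1/6 - 2*1/3 + 9*1/6 + 12*1/12
= 1/3

1/3


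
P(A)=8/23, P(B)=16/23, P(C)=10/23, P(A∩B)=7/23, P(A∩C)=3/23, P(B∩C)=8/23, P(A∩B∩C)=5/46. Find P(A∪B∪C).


P(A∪B∪C) = P(A)+P(B)+P(C) - P(AB)-P(AC)-P(BC) + P(ABC)
= 8/23+16/23+10/23 - 7/23-3/23-8/23 + 5/46
= 37/46

37/46


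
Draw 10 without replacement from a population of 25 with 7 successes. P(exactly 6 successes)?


P(X=6) = C(7,6)*C(18,4) / C(25,10)
= 7*3060 / 3268760
= 21420/3268760 = 63/9614

63/9614


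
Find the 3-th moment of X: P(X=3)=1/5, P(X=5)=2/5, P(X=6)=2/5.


E[X^3] = sum(x^3 * P(x))
= 27*1/5 + 125*2/5 + 216*2/5
= 709/5

709/5


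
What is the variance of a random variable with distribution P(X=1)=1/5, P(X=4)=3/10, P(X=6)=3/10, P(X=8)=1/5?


E[X] = 24/5, E[X^2] = 143/5
Var(X) = E[X^2] - (E[X])^2 = 143/5 - (24/5)^2 = 139/25

139/25


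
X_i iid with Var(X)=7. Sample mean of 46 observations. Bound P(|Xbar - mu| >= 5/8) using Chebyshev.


Var(Xbar) = Var(X)/n = 7/46
Chebyshev: P(|Xbar-mu| >= 5/8) <= Var(Xbar)/(5/8)^2 = (7/46)/(25/64) = 224/575

224/575


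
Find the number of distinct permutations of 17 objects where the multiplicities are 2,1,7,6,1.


17! = 355687428096000
Denominator: 2!=2 * 1!=1 * 7!=5040 * 6!=720 * 1!=1
Coefficient = 355687428096000 / 7257600 = 49008960

49008960


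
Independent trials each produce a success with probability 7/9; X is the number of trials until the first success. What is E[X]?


For geometric (trials until first success), E[X] = 1/p = 1/(7/9) = 9/7

9/7


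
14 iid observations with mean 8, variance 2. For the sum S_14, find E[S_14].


E[S_n] = n*E[X_1] = 14*8 = 112

112


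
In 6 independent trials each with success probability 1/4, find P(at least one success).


P(at least one) = 1 - P(none)
P(none) = (1 - 1/4)^6 = (3/4)^6 = 729/4096
P(at least one) = 1 - 729/4096 = 3367/4096

3367/4096


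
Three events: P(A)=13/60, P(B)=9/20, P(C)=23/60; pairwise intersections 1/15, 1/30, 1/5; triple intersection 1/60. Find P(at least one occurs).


P(A∪B∪C) = P(A)+P(B)+P(C) - P(AB)-P(AC)-P(BC) + P(ABC)
= 13/60+9/20+23/60 - 1/15-1/30-1/5 + 1/60
= 23/30

23/30


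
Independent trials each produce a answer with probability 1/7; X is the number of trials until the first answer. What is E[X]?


For geometric (trials until first success), E[X] = 1/p = 1/(1/7) = 7

7


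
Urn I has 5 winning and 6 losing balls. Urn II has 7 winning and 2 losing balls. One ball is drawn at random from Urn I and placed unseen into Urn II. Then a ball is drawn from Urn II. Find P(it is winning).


P(transfer winning) = 5/11; P(transfer losing) = 6/11
If winning transferred: Urn II has 8 winning of 10, so P(winning|winning moved) = 4/5
If losing transferred: Urn II has 7 winning of 10, so P(winning|losing moved) = 7/10
By total probability: P(winning) = 5/11*4/5 + 6/11*7/10 = 41/55

41/55


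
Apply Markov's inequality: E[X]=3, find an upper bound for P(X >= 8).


Markov: P(X >= a) <= E[X]/a
P(X >= 8) <= 3/8

3/8


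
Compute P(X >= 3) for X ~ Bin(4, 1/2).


P(X>=3) = P(X=3) + P(X=4)
= 1/4 + 1/16
= 5/16

5/16


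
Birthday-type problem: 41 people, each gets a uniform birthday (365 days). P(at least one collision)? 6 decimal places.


P(all different) = prod((365-i)/365 for i=0..40) = 0.096848
P(at least one match) = 1 - 0.096848 = 0.903152

0.903152


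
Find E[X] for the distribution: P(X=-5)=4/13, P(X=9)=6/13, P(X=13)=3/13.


E[X] = sum(x * P(x))
= -5*4/13 + 9*6/13 + 13*3/13
= 73/13

73/13


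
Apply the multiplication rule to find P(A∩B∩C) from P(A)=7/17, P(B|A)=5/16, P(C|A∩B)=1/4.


P(A∩B∩C) = P(A) * P(B|A) * P(C|A∩B)
= 7/17 * 5/16 * 1/4
= 35/272 * 1/4 = 35/1088

35/1088


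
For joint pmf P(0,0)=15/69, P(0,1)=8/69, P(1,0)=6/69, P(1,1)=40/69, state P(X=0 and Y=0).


Read from table: P(X=0, Y=0) = 15/69 = 5/23

5/23


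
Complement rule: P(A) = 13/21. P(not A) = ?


P(A') = 1 - P(A) = 1 - 13/21 = 8/21

8/21


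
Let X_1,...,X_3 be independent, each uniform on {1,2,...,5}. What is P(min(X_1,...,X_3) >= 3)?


P(min >= 3) = P(all X_i >= 3) = (P(X_1 >= 3))^3
= (3/5)^3 = 27/125

27/125


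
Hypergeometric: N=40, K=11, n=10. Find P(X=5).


P(X=5) = C(11,5)*C(29,5) / C(40,10)
= 462*118755 / 847660528
= 54864810/847660528 = 191835/2963848

191835/2963848


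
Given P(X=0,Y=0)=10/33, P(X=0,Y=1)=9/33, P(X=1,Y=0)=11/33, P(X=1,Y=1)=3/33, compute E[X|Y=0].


P(Y=0) = 21/33
E[X|Y=0] = (0*10 + 1*11)/21 = 11/21

11/21


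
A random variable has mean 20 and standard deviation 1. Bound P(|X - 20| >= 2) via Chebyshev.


k = 2/1 = 2
Chebyshev: P(|X-mu| >= k*sigma) <= 1/k^2 = 1/2^2 = 1/4

1/4


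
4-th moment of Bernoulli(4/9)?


For Bernoulli: X in {0,1}
E[X^4] = 0^4*(1-4/9) + 1^4*4/9 = 4/9

4/9


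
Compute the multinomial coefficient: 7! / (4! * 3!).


7! = 5040
Denominator: 4!=24 * 3!=6
Coefficient = 5040 / 144 = 35

35


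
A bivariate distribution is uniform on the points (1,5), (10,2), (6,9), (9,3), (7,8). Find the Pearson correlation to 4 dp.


Cov(X,Y) = -3.2400, Var(X) = 9.8400, Var(Y) = 7.4400
rho = Cov/(sqrt(VarX)*sqrt(VarY)) = -0.3787

-0.3787


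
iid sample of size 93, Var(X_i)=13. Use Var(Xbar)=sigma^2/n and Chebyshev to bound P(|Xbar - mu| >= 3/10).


Var(Xbar) = Var(X)/n = 13/93
Chebyshev: P(|Xbar-mu| >= 3/10) <= Var(Xbar)/(3/10)^2 = (13/93)/(9/100) = 1300/837
Bound exceeds 1, so trivial bound: 1

1


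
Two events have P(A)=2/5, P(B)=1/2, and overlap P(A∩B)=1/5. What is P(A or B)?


P(A∪B) = P(A) + P(B) - P(A∩B)
= 2/5 + 1/2 - 1/5 = 7/10

7/10


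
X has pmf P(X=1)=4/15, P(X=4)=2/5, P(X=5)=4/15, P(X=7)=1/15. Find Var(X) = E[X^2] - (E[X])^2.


E[X] = 11/3, E[X^2] = 83/5
Var(X) = E[X^2] - (E[X])^2 = 83/5 - (11/3)^2 = 142/45

142/45


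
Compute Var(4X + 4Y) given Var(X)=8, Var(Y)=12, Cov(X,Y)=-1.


Var(4X + 4Y) = 4^2*Var(X) + 4^2*Var(Y) + 2*4*4*Cov(X,Y)
= 16*8 + 16*12 + 32*(-1)
= 128 + 192 - 32 = 288

288


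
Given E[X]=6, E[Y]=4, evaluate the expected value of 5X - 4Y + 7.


E[5X - 4Y + 7] = 5*E[X] - 4*E[Y] + 7
= (5)*(6) + (-4)*(4) + (7)
= 30 - 16 + 7 = 21

21


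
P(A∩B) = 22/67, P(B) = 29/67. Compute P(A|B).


P(A|B) = P(A∩B)/P(B) = (22/67)/(29/67) = 22/29

22/29


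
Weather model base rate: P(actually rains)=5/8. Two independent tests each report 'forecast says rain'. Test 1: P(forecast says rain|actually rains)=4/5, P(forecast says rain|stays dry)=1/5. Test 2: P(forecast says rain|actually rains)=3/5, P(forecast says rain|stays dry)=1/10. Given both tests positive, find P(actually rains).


After test 1: P(+) = 4/5*5/8 + 1/5*3/8 = 23/40
P(B|+) = (1/2)/(23/40) = 20/23
After test 2 (use post1 as new prior): P(+) = 3/5*20/23 + 1/10*3/23 = 123/230
P(B|+,+) = (12/23)/(123/230) = 40/41

40/41


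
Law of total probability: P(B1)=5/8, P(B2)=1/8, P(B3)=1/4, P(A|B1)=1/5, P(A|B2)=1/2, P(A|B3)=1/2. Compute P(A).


P(A) = P(A|B1)P(B1) + P(A|B2)P(B2) + P(A|B3)P(B3)
= 1/5*5/8 + 1/2*1/8 + 1/2*1/4
= 1/8 + 1/16 + 1/8 = 5/16

5/16


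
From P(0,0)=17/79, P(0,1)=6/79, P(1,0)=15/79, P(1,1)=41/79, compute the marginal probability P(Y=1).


P(Y=1) = P(0,1)+P(1,1) = 6/79 + 41/79 = 47/79

47/79


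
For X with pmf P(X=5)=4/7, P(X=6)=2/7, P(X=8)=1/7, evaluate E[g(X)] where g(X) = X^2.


E[X^2] = sum(g(x)*P(x))
= 25*4/7 + 36*2/7 + 64*1/7
= 236/7

236/7


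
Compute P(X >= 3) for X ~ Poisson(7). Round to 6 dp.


P(X>=3) = 1 - P(X<=2) = 1 - (e^(-7)*7^0/0! + e^(-7)*7^1/1! + e^(-7)*7^2/2!)
≈ 1 - (0.0009118820 + 0.0063831738 + 0.0223411082)
= 1 - 0.0296361640 = 0.9703638360
≈ 0.970364

0.970364


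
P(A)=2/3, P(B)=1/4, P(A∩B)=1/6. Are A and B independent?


P(A)*P(B) = 2/3*1/4 = 1/6
P(A∩B) = 1/6, which equals P(A)P(B), so independent

Yes, A and B are independent


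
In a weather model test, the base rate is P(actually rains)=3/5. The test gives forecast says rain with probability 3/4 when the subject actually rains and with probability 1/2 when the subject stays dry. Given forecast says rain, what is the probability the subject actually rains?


P(A) = P(A|B)P(B) + P(A|B')P(B') = 3/4*3/5 + 1/2*2/5 = 13/20
P(B|A) = P(A|B)P(B)/P(A) = (9/20)/(13/20) = 9/13

9/13


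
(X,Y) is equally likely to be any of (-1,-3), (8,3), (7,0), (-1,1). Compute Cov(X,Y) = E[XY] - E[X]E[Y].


E[X]=13/4, E[Y]=1/4, E[XY]=13/2
Cov(X,Y) = E[XY] - E[X]E[Y] = 13/2 - 13/4*1/4 = 91/16

91/16


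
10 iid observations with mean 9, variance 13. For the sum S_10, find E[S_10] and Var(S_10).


E[S_n] = n*mu = 10*9 = 90
Var(S_n) = n*sigma^2 = 10*13 = 130

E[S_10]=90, Var(S_10)=130


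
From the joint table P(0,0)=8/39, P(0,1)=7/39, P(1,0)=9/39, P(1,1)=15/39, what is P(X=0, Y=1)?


Read from table: P(X=0, Y=1) = 7/39

7/39


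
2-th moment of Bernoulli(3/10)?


For Bernoulli: X in {0,1}
E[X^2] = 0^2*(1-3/10) + 1^2*3/10 = 3/10

3/10


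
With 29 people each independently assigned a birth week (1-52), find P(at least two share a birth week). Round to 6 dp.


P(all different) = prod((52-i)/52 for i=0..28) = 0.000054
P(at least one match) = 1 - 0.000054 = 0.999946

0.999946


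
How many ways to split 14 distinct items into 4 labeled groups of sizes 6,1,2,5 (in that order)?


14! = 87178291200
Denominator: 6!=720 * 1!=1 * 2!=2 * 5!=120
Coefficient = 87178291200 / 172800 = 504504

504504


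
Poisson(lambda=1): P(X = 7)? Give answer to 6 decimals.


P(X=7) = e^(-1) * 1^7 / 7!
≈ 0.3678794412 * 1 / 5040
≈ 0.000073

0.000073


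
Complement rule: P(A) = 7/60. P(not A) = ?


P(A') = 1 - P(A) = 1 - 7/60 = 53/60

53/60


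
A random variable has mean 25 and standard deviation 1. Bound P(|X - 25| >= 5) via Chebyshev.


k = 5/1 = 5
Chebyshev: P(|X-mu| >= k*sigma) <= 1/k^2 = 1/5^2 = 1/25

1/25


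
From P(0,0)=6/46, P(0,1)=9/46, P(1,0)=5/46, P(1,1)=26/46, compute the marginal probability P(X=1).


P(X=1) = P(1,0)+P(1,1) = 5/46 + 26/46 = 31/46

31/46


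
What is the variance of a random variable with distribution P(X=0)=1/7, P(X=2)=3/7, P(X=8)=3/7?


E[X] = 30/7, E[X^2] = 204/7
Var(X) = E[X^2] - (E[X])^2 = 204/7 - (30/7)^2 = 528/49

528/49


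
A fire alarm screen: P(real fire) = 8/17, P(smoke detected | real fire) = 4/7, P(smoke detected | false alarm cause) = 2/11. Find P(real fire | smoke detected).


P(A) = P(A|B)P(B) + P(A|B')P(B') = 4/7*8/17 + 2/11*9/17 = 478/1309
P(B|A) = P(A|B)P(B)/P(A) = (32/119)/(478/1309) = 176/239

176/239


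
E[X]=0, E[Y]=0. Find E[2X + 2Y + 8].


E[2X + 2Y + 8] = 2*E[X] + 2*E[Y] + 8
= (2)*(0) + (2)*(0) + (8)
= 0 + 0 + 8 = 8

8


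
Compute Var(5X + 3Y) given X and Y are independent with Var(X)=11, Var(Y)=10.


Independence => Cov(X,Y)=0
Var(5X + 3Y) = 5^2*Var(X) + 3^2*Var(Y)
= 25*11 + 9*10 = 365

365


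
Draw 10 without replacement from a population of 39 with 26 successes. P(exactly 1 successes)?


P(X=1) = C(26,1)*C(13,9) / C(39,10)
= 26*715 / 635745396
= 18590/635745396 = 65/2222886

65/2222886


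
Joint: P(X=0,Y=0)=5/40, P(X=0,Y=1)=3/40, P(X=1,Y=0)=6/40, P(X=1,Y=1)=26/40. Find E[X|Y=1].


P(Y=1) = 29/40
E[X|Y=1] = (0*3 + 1*26)/29 = 26/29

26/29


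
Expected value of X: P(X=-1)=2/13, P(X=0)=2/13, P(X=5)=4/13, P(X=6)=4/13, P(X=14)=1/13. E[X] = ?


E[X] = sum(x * P(x))
= -1*2/13 + 0*2/13 + 5*4/13 + 6*4/13 + 14*1/13
= 56/13

56/13


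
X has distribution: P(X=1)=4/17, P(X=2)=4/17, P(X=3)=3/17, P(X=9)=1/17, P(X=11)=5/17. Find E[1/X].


E[1/X] = sum(g(x)*P(x))
= 1*4/17 + 1/2*4/17 + 1/3*3/17 + 1/9*1/17 + 1/11*5/17
= 749/1683

749/1683


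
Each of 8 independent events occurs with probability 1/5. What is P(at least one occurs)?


P(at least one) = 1 - P(none)
P(none) = (1 - 1/5)^8 = (4/5)^8 = 65536/390625
P(at least one) = 1 - 65536/390625 = 325089/390625

325089/390625


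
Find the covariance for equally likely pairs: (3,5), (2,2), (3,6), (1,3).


E[X]=9/4, E[Y]=4, E[XY]=10
Cov(X,Y) = E[XY] - E[X]E[Y] = 10 - 9/4*4 = 1

1


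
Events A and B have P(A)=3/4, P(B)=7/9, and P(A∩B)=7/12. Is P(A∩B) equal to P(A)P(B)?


P(A)*P(B) = 3/4*7/9 = 7/12
P(A∩B) = 7/12, which equals P(A)P(B), so independent

Yes, A and B are independent


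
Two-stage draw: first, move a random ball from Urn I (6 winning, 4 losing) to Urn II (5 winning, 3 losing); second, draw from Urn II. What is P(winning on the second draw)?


P(transfer winning) = 6/10 = 3/5; P(transfer losing) = 2/5
If winning transferred: Urn II has 6 winning of 9, so P(winning|winning moved) = 2/3
If losing transferred: Urn II has 5 winning of 9, so P(winning|losing moved) = 5/9
By total probability: P(winning) = 3/5*2/3 + 2/5*5/9 = 28/45

28/45


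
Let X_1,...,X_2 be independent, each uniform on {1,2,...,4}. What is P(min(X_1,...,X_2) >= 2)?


P(min >= 2) = P(all X_i >= 2) = (P(X_1 >= 2))^2
= (3/4)^2 = 9/16

9/16


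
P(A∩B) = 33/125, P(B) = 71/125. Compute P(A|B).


P(A|B) = P(A∩B)/P(B) = (33/125)/(71/125) = 33/71

33/71


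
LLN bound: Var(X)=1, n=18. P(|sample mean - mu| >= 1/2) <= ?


Var(Xbar) = Var(X)/n = 1/18
Chebyshev: P(|Xbar-mu| >= 1/2) <= Var(Xbar)/(1/2)^2 = (1/18)/(1/4) = 2/9

2/9


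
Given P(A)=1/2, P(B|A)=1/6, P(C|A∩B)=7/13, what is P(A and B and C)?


P(A∩B∩C) = P(A) * P(B|A) * P(C|A∩B)
= 1/2 * 1/6 * 7/13
= 1/12 * 7/13 = 7/156

7/156


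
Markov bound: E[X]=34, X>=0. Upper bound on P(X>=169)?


Markov: P(X >= a) <= E[X]/a
P(X >= 169) <= 34/169

34/169


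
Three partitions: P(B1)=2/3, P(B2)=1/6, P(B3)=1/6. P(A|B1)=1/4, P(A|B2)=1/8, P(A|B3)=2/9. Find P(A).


P(A) = P(A|B1)P(B1) + P(A|B2)P(B2) + P(A|B3)P(B3)
= 1/4*2/3 + 1/8*1/6 + 2/9*1/6
= 1/6 + 1/48 + 1/27 = 97/432

97/432


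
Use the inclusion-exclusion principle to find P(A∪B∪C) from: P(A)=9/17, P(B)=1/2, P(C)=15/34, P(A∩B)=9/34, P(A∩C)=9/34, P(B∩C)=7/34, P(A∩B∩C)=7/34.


P(A∪B∪C) = P(A)+P(B)+P(C) - P(AB)-P(AC)-P(BC) + P(ABC)
= 9/17+1/2+15/34 - 9/34-9/34-7/34 + 7/34
= 16/17

16/17


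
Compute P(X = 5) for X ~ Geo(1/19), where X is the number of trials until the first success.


P(X=5) = (1-p)^4 * p = (18/19)^4 * 1/19
= 104976/130321 * 1/19 = 104976/2476099

104976/2476099


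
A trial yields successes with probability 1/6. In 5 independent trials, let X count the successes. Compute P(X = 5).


P(X=5) = C(5,5) * p^5 * (1-p)^0
= 1 * 1/7776 * 1
= 1/7776

1/7776


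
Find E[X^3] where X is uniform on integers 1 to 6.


E[X^3] = (1/6) * sum(x^3 for x=1..6)
= 441/6 = 147/2

147/2


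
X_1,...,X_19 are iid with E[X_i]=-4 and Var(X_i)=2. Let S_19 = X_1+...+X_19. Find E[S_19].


E[S_n] = n*E[X_1] = 19*-4 = -76

-76


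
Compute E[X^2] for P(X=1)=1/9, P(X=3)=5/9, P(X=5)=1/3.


E[X^2] = sum(g(x)*P(x))
= 1*1/9 + 9*5/9 + 25*1/3
= 121/9

121/9


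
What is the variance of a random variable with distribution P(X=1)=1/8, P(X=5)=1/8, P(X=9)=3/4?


E[X] = 15/2, E[X^2] = 64
Var(X) = E[X^2] - (E[X])^2 = 64 - (15/2)^2 = 31/4

31/4


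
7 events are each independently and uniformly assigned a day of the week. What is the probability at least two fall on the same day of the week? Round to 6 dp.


P(all different) = prod((7-i)/7 for i=0..6) = 0.006120
P(at least one match) = 1 - 0.006120 = 0.993880

0.993880


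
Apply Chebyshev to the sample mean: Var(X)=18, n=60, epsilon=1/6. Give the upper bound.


Var(Xbar) = Var(X)/n = 18/60
Chebyshev: P(|Xbar-mu| >= 1/6) <= Var(Xbar)/(1/6)^2 = (3/10)/(1/36) = 54/5
Bound exceeds 1, so trivial bound: 1

1


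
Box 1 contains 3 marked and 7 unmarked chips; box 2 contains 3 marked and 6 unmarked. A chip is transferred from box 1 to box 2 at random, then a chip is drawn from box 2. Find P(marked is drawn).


P(transfer marked) = 3/10; P(transfer unmarked) = 7/10
If marked transferred: Urn II has 4 marked of 10, so P(marked|marked moved) = 2/5
If unmarked transferred: Urn II has 3 marked of 10, so P(marked|unmarked moved) = 3/10
By total probability: P(marked) = 3/10*2/5 + 7/10*3/10 = 33/100

33/100


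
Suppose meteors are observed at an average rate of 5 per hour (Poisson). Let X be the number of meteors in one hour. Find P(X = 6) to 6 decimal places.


P(X=6) = e^(-5) * 5^6 / 6!
≈ 0.006737946999 * 15625 / 720
≈ 0.146223

0.146223


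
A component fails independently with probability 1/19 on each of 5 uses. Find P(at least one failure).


P(at least one) = 1 - P(none)
P(none) = (1 - 1/19)^5 = (18/19)^5 = 1889568/2476099
P(at least one) = 1 - 1889568/2476099 = 586531/2476099

586531/2476099


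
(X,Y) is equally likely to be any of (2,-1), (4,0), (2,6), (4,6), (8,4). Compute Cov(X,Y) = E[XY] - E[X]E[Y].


E[X]=4, E[Y]=3, E[XY]=66/5
Cov(X,Y) = E[XY] - E[X]E[Y] = 66/5 - 4*3 = 6/5

6/5


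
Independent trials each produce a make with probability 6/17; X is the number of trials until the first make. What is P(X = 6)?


P(X=6) = (1-p)^5 * p = (11/17)^5 * 6/17
= 161051/1419857 * 6/17 = 966306/24137569

966306/24137569


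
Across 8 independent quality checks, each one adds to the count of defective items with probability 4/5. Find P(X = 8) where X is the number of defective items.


P(X=8) = C(8,8) * p^8 * (1-p)^0
= 1 * 65536/390625 * 1
= 65536/390625

65536/390625


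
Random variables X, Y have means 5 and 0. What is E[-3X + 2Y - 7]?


E[-3X + 2Y - 7] = -3*E[X] + 2*E[Y] - 7
= (-3)*(5) + (2)*(0) + (-7)
= -15 + 0 - 7 = -22

-22


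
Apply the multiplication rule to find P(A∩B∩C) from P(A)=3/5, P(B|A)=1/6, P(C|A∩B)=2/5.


P(A∩B∩C) = P(A) * P(B|A) * P(C|A∩B)
= 3/5 * 1/6 * 2/5
= 1/10 * 2/5 = 1/25

1/25


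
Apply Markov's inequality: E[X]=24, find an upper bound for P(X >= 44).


Markov: P(X >= a) <= E[X]/a
P(X >= 44) <= 24/44 = 6/11

6/11


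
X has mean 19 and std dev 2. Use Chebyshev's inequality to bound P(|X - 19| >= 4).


k = 4/2 = 2
Chebyshev: P(|X-mu| >= k*sigma) <= 1/k^2 = 1/2^2 = 1/4

1/4


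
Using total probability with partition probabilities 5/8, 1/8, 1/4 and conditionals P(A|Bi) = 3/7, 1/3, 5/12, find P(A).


P(A) = P(A|B1)P(B1) + P(A|B2)P(B2) + P(A|B3)P(B3)
= 3/7*5/8 + 1/3*1/8 + 5/12*1/4
= 15/56 + 1/24 + 5/48 = 139/336

139/336


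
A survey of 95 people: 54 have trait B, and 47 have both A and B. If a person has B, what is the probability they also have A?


P(A|B) = P(A∩B)/P(B) = (47/95)/(54/95) = 47/54

47/54


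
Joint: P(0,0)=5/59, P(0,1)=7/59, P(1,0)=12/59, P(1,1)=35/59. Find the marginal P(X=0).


P(X=0) = P(0,0)+P(0,1) = 5/59 + 7/59 = 12/59

12/59


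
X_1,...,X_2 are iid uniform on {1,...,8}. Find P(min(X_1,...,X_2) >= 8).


P(min >= 8) = P(all X_i >= 8) = (P(X_1 >= 8))^2
= (1/8)^2 = 1/64

1/64


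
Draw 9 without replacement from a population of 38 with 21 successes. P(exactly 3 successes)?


P(X=3) = C(21,3)*C(17,6) / C(38,9)
= 1330*12376 / 163011640
= 16460080/163011640 = 1274/12617

1274/12617


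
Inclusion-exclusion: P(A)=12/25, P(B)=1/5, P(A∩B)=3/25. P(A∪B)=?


P(A∪B) = P(A) + P(B) - P(A∩B)
= 12/25 + 1/5 - 3/25 = 14/25

14/25


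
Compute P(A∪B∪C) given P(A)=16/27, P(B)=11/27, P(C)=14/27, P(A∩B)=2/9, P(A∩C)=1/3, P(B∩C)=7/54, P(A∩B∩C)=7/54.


P(A∪B∪C) = P(A)+P(B)+P(C) - P(AB)-P(AC)-P(BC) + P(ABC)
= 16/27+11/27+14/27 - 2/9-1/3-7/54 + 7/54
= 26/27

26/27


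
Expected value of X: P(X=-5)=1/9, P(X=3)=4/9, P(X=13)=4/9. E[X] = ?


E[X] = sum(x * P(x))
= -5*1/9 + 3*4/9 + 13*4/9
= 59/9

59/9


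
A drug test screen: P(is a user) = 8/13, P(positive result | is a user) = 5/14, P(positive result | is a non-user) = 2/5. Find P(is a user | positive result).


P(A) = P(A|B)P(B) + P(A|B')P(B') = 5/14*8/13 + 2/5*5/13 = 34/91
P(B|A) = P(A|B)P(B)/P(A) = (20/91)/(34/91) = 10/17

10/17
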